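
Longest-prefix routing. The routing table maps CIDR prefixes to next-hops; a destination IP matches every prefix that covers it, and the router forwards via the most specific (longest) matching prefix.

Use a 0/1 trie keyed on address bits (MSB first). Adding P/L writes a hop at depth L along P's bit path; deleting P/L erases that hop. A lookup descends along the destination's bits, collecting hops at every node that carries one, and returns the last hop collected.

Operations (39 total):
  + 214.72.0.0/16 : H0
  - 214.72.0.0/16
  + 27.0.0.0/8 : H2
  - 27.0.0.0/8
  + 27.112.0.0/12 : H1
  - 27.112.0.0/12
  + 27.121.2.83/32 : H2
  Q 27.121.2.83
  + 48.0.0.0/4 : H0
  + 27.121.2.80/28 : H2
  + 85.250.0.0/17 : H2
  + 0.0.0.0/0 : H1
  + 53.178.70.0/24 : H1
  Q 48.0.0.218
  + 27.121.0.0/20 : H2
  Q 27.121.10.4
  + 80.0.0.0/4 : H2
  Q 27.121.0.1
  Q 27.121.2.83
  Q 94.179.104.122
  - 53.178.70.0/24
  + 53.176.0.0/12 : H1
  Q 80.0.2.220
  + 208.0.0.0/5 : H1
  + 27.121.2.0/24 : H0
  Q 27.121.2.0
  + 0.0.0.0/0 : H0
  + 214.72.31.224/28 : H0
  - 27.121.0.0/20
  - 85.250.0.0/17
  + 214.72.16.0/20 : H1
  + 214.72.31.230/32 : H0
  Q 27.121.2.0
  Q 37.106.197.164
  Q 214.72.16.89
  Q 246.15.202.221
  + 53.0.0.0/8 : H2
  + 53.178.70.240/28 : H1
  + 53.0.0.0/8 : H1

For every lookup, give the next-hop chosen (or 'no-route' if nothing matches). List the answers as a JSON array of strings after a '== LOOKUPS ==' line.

Apply in order:
  add 214.72.0.0/16 -> H0 at depth 16
  - 214.72.0.0/16 clear@16
  add 27.0.0.0/8 -> H2 at depth 8
  - 27.0.0.0/8 clear@8
  add 27.112.0.0/12 -> H1 at depth 12
  - 27.112.0.0/12 clear@12
  add 27.121.2.83/32 -> H2 at depth 32
  lookup 27.121.2.83: bits 00011011011110010000001001010011 walk d0:-→d1:-→d2:-→d3:-→d4:-→d5:-→d6:-→d7:-→d8:-→d9:-→d10:-→d11:-→d12:-→d13:-→d14:-→d15:-→d16:-→d17:-→d18:-→d19:-→d20:-→d21:-→d22:-→d23:-→d24:-→d25:-→d26:-→d27:-→d28:-→d29:-→d30:-→d31:-→d32:H2 -> H2
  add 48.0.0.0/4 -> H0 at depth 4
  add 27.121.2.80/28 -> H2 at depth 28
  add 85.250.0.0/17 -> H2 at depth 17
  add 0.0.0.0/0 -> H1 at depth 0
  add 53.178.70.0/24 -> H1 at depth 24
  lookup 48.0.0.218: bits 00110 walk d0:H1→d1:-→d2:-→d3:-→d4:H0→d5:- -> H0
  add 27.121.0.0/20 -> H2 at depth 20
  lookup 27.121.10.4: bits 00011011011110010000 walk d0:H1→d1:-→d2:-→d3:-→d4:-→d5:-→d6:-→d7:-→d8:-→d9:-→d10:-→d11:-→d12:-→d13:-→d14:-→d15:-→d16:-→d17:-→d18:-→d19:-→d20:H2 -> H2
  add 80.0.0.0/4 -> H2 at depth 4
  lookup 27.121.0.1: bits 0001101101111001000000 walk d0:H1→d1:-→d2:-→d3:-→d4:-→d5:-→d6:-→d7:-→d8:-→d9:-→d10:-→d11:-→d12:-→d13:-→d14:-→d15:-→d16:-→d17:-→d18:-→d19:-→d20:H2→d21:-→d22:- -> H2
  lookup 27.121.2.83: bits 00011011011110010000001001010011 walk d0:H1→d1:-→d2:-→d3:-→d4:-→d5:-→d6:-→d7:-→d8:-→d9:-→d10:-→d11:-→d12:-→d13:-→d14:-→d15:-→d16:-→d17:-→d18:-→d19:-→d20:H2→d21:-→d22:-→d23:-→d24:-→d25:-→d26:-→d27:-→d28:H2→d29:-→d30:-→d31:-→d32:H2 -> H2
  lookup 94.179.104.122: bits 0101 walk d0:H1→d1:-→d2:-→d3:-→d4:H2 -> H2
  - 53.178.70.0/24 clear@24
  add 53.176.0.0/12 -> H1 at depth 12
  lookup 80.0.2.220: bits 01010 walk d0:H1→d1:-→d2:-→d3:-→d4:H2→d5:- -> H2
  add 208.0.0.0/5 -> H1 at depth 5
  add 27.121.2.0/24 -> H0 at depth 24
  lookup 27.121.2.0: bits 0001101101111001000000100 walk d0:H1→d1:-→d2:-→d3:-→d4:-→d5:-→d6:-→d7:-→d8:-→d9:-→d10:-→d11:-→d12:-→d13:-→d14:-→d15:-→d16:-→d17:-→d18:-→d19:-→d20:H2→d21:-→d22:-→d23:-→d24:H0→d25:- -> H0
  add 0.0.0.0/0 -> H0 at depth 0
  add 214.72.31.224/28 -> H0 at depth 28
  - 27.121.0.0/20 clear@20
  - 85.250.0.0/17 clear@17
  add 214.72.16.0/20 -> H1 at depth 20
  add 214.72.31.230/32 -> H0 at depth 32
  lookup 27.121.2.0: bits 0001101101111001000000100 walk d0:H0→d1:-→d2:-→d3:-→d4:-→d5:-→d6:-→d7:-→d8:-→d9:-→d10:-→d11:-→d12:-→d13:-→d14:-→d15:-→d16:-→d17:-→d18:-→d19:-→d20:-→d21:-→d22:-→d23:-→d24:H0→d25:- -> H0
  lookup 37.106.197.164: bits 001 walk d0:H0→d1:-→d2:-→d3:- -> H0
  lookup 214.72.16.89: bits 11010110010010000001 walk d0:H0→d1:-→d2:-→d3:-→d4:-→d5:H1→d6:-→d7:-→d8:-→d9:-→d10:-→d11:-→d12:-→d13:-→d14:-→d15:-→d16:-→d17:-→d18:-→d19:-→d20:H1 -> H1
  lookup 246.15.202.221: bits 11 walk d0:H0→d1:-→d2:- -> H0
  add 53.0.0.0/8 -> H2 at depth 8
  add 53.178.70.240/28 -> H1 at depth 28
  add 53.0.0.0/8 -> H1 at depth 8

== LOOKUPS ==
["H2","H0","H2","H2","H2","H2","H2","H0","H0","H0","H1","H0"]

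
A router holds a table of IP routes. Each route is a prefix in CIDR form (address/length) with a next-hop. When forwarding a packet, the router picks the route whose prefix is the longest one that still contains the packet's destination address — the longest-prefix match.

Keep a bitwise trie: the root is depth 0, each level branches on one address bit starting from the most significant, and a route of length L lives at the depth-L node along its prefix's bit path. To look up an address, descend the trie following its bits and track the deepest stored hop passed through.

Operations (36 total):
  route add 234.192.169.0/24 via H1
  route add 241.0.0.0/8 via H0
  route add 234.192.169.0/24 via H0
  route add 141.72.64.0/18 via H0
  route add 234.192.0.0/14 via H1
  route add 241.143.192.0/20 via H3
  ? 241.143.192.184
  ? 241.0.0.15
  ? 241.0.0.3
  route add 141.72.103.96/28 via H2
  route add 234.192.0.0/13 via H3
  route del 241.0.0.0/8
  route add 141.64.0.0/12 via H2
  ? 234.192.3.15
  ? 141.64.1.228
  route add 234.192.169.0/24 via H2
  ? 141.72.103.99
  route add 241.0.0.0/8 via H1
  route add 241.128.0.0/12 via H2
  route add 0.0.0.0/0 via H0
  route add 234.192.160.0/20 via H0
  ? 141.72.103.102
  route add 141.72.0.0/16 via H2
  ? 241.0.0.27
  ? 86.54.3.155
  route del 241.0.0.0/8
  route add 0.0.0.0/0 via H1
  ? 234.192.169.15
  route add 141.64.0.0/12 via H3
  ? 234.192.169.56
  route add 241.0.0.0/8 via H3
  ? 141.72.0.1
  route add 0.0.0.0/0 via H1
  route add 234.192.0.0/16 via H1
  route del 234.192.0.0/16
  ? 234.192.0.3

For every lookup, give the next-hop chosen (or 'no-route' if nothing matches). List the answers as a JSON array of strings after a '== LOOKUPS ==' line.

Process each operation:
  + 234.192.169.0/24 (H1) depth=24
  + 241.0.0.0/8 (H0) depth=8
  + 234.192.169.0/24 (H0) depth=24
  + 141.72.64.0/18 (H0) depth=18
  + 234.192.0.0/14 (H1) depth=14
  + 241.143.192.0/20 (H3) depth=20
  Q 241.143.192.184: descend 11110001100011111100 ; hops seen [H0,H3] ; pick H3
  Q 241.0.0.15: descend 11110001 ; hops seen [H0] ; pick H0
  Q 241.0.0.3: descend 11110001 ; hops seen [H0] ; pick H0
  + 141.72.103.96/28 (H2) depth=28
  + 234.192.0.0/13 (H3) depth=13
  - 241.0.0.0/8 clear@8
  + 141.64.0.0/12 (H2) depth=12
  Q 234.192.3.15: descend 1110101011000000 ; hops seen [H3,H1] ; pick H1
  Q 141.64.1.228: descend 100011010100 ; hops seen [H2] ; pick H2
  + 234.192.169.0/24 (H2) depth=24
  Q 141.72.103.99: descend 1000110101001000011001110110 ; hops seen [H2,H0,H2] ; pick H2
  + 241.0.0.0/8 (H1) depth=8
  + 241.128.0.0/12 (H2) depth=12
  + 0.0.0.0/0 (H0) depth=0
  + 234.192.160.0/20 (H0) depth=20
  Q 141.72.103.102: descend 1000110101001000011001110110 ; hops seen [H0,H2,H0,H2] ; pick H2
  + 141.72.0.0/16 (H2) depth=16
  Q 241.0.0.27: descend 11110001 ; hops seen [H0,H1] ; pick H1
  Q 86.54.3.155: descend ε ; hops seen [H0] ; pick H0
  - 241.0.0.0/8 clear@8
  + 0.0.0.0/0 (H1) depth=0
  Q 234.192.169.15: descend 111010101100000010101001 ; hops seen [H1,H3,H1,H0,H2] ; pick H2
  + 141.64.0.0/12 (H3) depth=12
  Q 234.192.169.56: descend 111010101100000010101001 ; hops seen [H1,H3,H1,H0,H2] ; pick H2
  + 241.0.0.0/8 (H3) depth=8
  Q 141.72.0.1: descend 10001101010010000 ; hops seen [H1,H3,H2] ; pick H2
  + 0.0.0.0/0 (H1) depth=0
  + 234.192.0.0/16 (H1) depth=16
  - 234.192.0.0/16 clear@16
  Q 234.192.0.3: descend 1110101011000000 ; hops seen [H1,H3,H1] ; pick H1

== LOOKUPS ==
["H3","H0","H0","H1","H2","H2","H2","H1","H0","H2","H2","H2","H1"]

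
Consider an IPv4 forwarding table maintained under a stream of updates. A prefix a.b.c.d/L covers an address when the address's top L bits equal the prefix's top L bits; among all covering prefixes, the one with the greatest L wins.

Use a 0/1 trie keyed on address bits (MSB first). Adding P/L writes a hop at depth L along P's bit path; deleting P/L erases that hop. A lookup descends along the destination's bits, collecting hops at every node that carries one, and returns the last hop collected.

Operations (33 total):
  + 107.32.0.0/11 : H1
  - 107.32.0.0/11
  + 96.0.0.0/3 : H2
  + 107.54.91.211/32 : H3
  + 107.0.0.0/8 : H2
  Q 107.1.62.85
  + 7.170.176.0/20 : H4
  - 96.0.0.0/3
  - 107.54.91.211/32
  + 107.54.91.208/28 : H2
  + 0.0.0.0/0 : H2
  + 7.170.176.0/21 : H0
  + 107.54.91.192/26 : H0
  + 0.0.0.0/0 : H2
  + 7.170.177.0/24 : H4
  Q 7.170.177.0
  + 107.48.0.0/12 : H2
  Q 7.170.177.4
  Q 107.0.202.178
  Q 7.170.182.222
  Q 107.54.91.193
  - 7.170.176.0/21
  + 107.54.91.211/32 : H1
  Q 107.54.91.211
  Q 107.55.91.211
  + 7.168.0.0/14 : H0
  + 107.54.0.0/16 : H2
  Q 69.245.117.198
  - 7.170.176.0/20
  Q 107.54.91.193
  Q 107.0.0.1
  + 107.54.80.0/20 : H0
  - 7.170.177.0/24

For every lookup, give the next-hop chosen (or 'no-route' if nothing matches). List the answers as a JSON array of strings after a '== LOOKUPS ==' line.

Trace:
  + 107.32.0.0/11 (H1) depth=11
  - 107.32.0.0/11 clear@11
  + 96.0.0.0/3 (H2) depth=3
  + 107.54.91.211/32 (H3) depth=32
  + 107.0.0.0/8 (H2) depth=8
  lookup 107.1.62.85: bits 0110101100 walk d0:-→d1:-→d2:-→d3:H2→d4:-→d5:-→d6:-→d7:-→d8:H2→d9:-→d10:- -> H2
  + 7.170.176.0/20 (H4) depth=20
  - 96.0.0.0/3 clear@3
  - 107.54.91.211/32 clear@32
  + 107.54.91.208/28 (H2) depth=28
  + 0.0.0.0/0 (H2) depth=0
  + 7.170.176.0/21 (H0) depth=21
  + 107.54.91.192/26 (H0) depth=26
  + 0.0.0.0/0 (H2) depth=0
  + 7.170.177.0/24 (H4) depth=24
  lookup 7.170.177.0: bits 000001111010101010110001 walk d0:H2→d1:-→d2:-→d3:-→d4:-→d5:-→d6:-→d7:-→d8:-→d9:-→d10:-→d11:-→d12:-→d13:-→d14:-→d15:-→d16:-→d17:-→d18:-→d19:-→d20:H4→d21:H0→d22:-→d23:-→d24:H4 -> H4
  + 107.48.0.0/12 (H2) depth=12
  lookup 7.170.177.4: bits 000001111010101010110001 walk d0:H2→d1:-→d2:-→d3:-→d4:-→d5:-→d6:-→d7:-→d8:-→d9:-→d10:-→d11:-→d12:-→d13:-→d14:-→d15:-→d16:-→d17:-→d18:-→d19:-→d20:H4→d21:H0→d22:-→d23:-→d24:H4 -> H4
  lookup 107.0.202.178: bits 0110101100 walk d0:H2→d1:-→d2:-→d3:-→d4:-→d5:-→d6:-→d7:-→d8:H2→d9:-→d10:- -> H2
  lookup 7.170.182.222: bits 000001111010101010110 walk d0:H2→d1:-→d2:-→d3:-→d4:-→d5:-→d6:-→d7:-→d8:-→d9:-→d10:-→d11:-→d12:-→d13:-→d14:-→d15:-→d16:-→d17:-→d18:-→d19:-→d20:H4→d21:H0 -> H0
  lookup 107.54.91.193: bits 011010110011011001011011110 walk d0:H2→d1:-→d2:-→d3:-→d4:-→d5:-→d6:-→d7:-→d8:H2→d9:-→d10:-→d11:-→d12:H2→d13:-→d14:-→d15:-→d16:-→d17:-→d18:-→d19:-→d20:-→d21:-→d22:-→d23:-→d24:-→d25:-→d26:H0→d27:- -> H0
  - 7.170.176.0/21 clear@21
  + 107.54.91.211/32 (H1) depth=32
  lookup 107.54.91.211: bits 01101011001101100101101111010011 walk d0:H2→d1:-→d2:-→d3:-→d4:-→d5:-→d6:-→d7:-→d8:H2→d9:-→d10:-→d11:-→d12:H2→d13:-→d14:-→d15:-→d16:-→d17:-→d18:-→d19:-→d20:-→d21:-→d22:-→d23:-→d24:-→d25:-→d26:H0→d27:-→d28:H2→d29:-→d30:-→d31:-→d32:H1 -> H1
  lookup 107.55.91.211: bits 011010110011011 walk d0:H2→d1:-→d2:-→d3:-→d4:-→d5:-→d6:-→d7:-→d8:H2→d9:-→d10:-→d11:-→d12:H2→d13:-→d14:-→d15:- -> H2
  + 7.168.0.0/14 (H0) depth=14
  + 107.54.0.0/16 (H2) depth=16
  lookup 69.245.117.198: bits 01 walk d0:H2→d1:-→d2:- -> H2
  - 7.170.176.0/20 clear@20
  lookup 107.54.91.193: bits 011010110011011001011011110 walk d0:H2→d1:-→d2:-→d3:-→d4:-→d5:-→d6:-→d7:-→d8:H2→d9:-→d10:-→d11:-→d12:H2→d13:-→d14:-→d15:-→d16:H2→d17:-→d18:-→d19:-→d20:-→d21:-→d22:-→d23:-→d24:-→d25:-→d26:H0→d27:- -> H0
  lookup 107.0.0.1: bits 0110101100 walk d0:H2→d1:-→d2:-→d3:-→d4:-→d5:-→d6:-→d7:-→d8:H2→d9:-→d10:- -> H2
  + 107.54.80.0/20 (H0) depth=20
  - 7.170.177.0/24 clear@24

== LOOKUPS ==
["H2","H4","H4","H2","H0","H0","H1","H2","H2","H0","H2"]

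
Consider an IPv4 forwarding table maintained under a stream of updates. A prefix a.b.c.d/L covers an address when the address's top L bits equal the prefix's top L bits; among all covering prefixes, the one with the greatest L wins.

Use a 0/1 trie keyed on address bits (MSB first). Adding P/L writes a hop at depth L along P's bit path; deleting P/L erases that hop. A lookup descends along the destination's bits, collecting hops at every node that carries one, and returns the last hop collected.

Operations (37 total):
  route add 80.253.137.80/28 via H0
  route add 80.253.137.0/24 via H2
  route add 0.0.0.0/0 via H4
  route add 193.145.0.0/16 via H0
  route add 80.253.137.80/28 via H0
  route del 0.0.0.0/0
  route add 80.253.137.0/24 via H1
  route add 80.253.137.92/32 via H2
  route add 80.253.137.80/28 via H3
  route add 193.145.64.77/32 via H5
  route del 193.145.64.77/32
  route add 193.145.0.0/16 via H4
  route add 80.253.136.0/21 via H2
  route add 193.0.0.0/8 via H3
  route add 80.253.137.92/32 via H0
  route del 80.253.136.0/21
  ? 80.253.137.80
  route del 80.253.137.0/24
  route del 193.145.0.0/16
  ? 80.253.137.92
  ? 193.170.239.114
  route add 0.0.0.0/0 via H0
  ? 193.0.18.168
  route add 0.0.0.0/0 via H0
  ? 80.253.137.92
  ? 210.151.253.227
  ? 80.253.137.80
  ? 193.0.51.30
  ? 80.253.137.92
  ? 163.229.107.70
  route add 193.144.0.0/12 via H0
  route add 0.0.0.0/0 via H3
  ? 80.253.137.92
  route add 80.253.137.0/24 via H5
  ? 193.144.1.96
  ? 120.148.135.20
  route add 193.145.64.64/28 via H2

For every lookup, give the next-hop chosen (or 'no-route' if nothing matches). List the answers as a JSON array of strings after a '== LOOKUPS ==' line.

Process each operation:
  add 80.253.137.80/28 -> H0 at depth 28
  add 80.253.137.0/24 -> H2 at depth 24
  add 0.0.0.0/0 -> H4 at depth 0
  add 193.145.0.0/16 -> H0 at depth 16
  add 80.253.137.80/28 -> H0 at depth 28
  - 0.0.0.0/0 clear@0
  add 80.253.137.0/24 -> H1 at depth 24
  add 80.253.137.92/32 -> H2 at depth 32
  add 80.253.137.80/28 -> H3 at depth 28
  add 193.145.64.77/32 -> H5 at depth 32
  - 193.145.64.77/32 clear@32
  add 193.145.0.0/16 -> H4 at depth 16
  add 80.253.136.0/21 -> H2 at depth 21
  add 193.0.0.0/8 -> H3 at depth 8
  add 80.253.137.92/32 -> H0 at depth 32
  - 80.253.136.0/21 clear@21
  Q 80.253.137.80: descend 0101000011111101100010010101 ; hops seen [H1,H3] ; pick H3
  - 80.253.137.0/24 clear@24
  - 193.145.0.0/16 clear@16
  Q 80.253.137.92: descend 01010000111111011000100101011100 ; hops seen [H3,H0] ; pick H0
  Q 193.170.239.114: descend 1100000110 ; hops seen [H3] ; pick H3
  add 0.0.0.0/0 -> H0 at depth 0
  Q 193.0.18.168: descend 11000001 ; hops seen [H0,H3] ; pick H3
  add 0.0.0.0/0 -> H0 at depth 0
  Q 80.253.137.92: descend 01010000111111011000100101011100 ; hops seen [H0,H3,H0] ; pick H0
  Q 210.151.253.227: descend 110 ; hops seen [H0] ; pick H0
  Q 80.253.137.80: descend 0101000011111101100010010101 ; hops seen [H0,H3] ; pick H3
  Q 193.0.51.30: descend 11000001 ; hops seen [H0,H3] ; pick H3
  Q 80.253.137.92: descend 01010000111111011000100101011100 ; hops seen [H0,H3,H0] ; pick H0
  Q 163.229.107.70: descend 1 ; hops seen [H0] ; pick H0
  add 193.144.0.0/12 -> H0 at depth 12
  add 0.0.0.0/0 -> H3 at depth 0
  Q 80.253.137.92: descend 01010000111111011000100101011100 ; hops seen [H3,H3,H0] ; pick H0
  add 80.253.137.0/24 -> H5 at depth 24
  Q 193.144.1.96: descend 110000011001000 ; hops seen [H3,H3,H0] ; pick H0
  Q 120.148.135.20: descend 01 ; hops seen [H3] ; pick H3
  add 193.145.64.64/28 -> H2 at depth 28

== LOOKUPS ==
["H3","H0","H3","H3","H0","H0","H3","H3","H0","H0","H0","H0","H3"]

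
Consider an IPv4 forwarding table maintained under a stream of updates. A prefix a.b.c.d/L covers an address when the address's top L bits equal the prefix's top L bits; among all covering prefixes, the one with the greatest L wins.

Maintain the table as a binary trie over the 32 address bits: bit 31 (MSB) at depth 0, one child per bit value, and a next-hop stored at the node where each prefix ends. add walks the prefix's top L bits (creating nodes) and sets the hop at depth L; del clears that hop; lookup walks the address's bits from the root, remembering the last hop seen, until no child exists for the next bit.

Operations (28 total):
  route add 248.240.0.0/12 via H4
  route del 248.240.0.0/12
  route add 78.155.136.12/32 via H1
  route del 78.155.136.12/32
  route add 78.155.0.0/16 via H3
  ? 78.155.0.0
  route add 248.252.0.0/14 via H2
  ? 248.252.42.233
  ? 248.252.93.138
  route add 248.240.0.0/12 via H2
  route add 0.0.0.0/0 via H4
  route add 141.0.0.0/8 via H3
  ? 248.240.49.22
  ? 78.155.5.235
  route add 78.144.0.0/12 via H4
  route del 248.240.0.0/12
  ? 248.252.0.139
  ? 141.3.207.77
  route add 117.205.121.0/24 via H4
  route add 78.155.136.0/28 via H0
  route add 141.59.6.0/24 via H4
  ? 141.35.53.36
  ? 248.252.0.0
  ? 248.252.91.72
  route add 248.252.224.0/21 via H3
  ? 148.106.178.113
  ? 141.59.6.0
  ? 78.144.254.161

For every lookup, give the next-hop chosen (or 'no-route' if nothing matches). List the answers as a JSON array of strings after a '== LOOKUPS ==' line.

Trace:
  + 248.240.0.0/12 (H4) depth=12
  del 248.240.0.0/12 (clear depth 12)
  + 78.155.136.12/32 (H1) depth=32
  del 78.155.136.12/32 (clear depth 32)
  + 78.155.0.0/16 (H3) depth=16
  Q 78.155.0.0: descend 0100111010011011 ; hops seen [H3] ; pick H3
  + 248.252.0.0/14 (H2) depth=14
  Q 248.252.42.233: descend 11111000111111 ; hops seen [H2] ; pick H2
  Q 248.252.93.138: descend 11111000111111 ; hops seen [H2] ; pick H2
  + 248.240.0.0/12 (H2) depth=12
  + 0.0.0.0/0 (H4) depth=0
  + 141.0.0.0/8 (H3) depth=8
  Q 248.240.49.22: descend 111110001111 ; hops seen [H4,H2] ; pick H2
  Q 78.155.5.235: descend 0100111010011011 ; hops seen [H4,H3] ; pick H3
  + 78.144.0.0/12 (H4) depth=12
  del 248.240.0.0/12 (clear depth 12)
  Q 248.252.0.139: descend 11111000111111 ; hops seen [H4,H2] ; pick H2
  Q 141.3.207.77: descend 10001101 ; hops seen [H4,H3] ; pick H3
  + 117.205.121.0/24 (H4) depth=24
  + 78.155.136.0/28 (H0) depth=28
  + 141.59.6.0/24 (H4) depth=24
  Q 141.35.53.36: descend 10001101001 ; hops seen [H4,H3] ; pick H3
  Q 248.252.0.0: descend 11111000111111 ; hops seen [H4,H2] ; pick H2
  Q 248.252.91.72: descend 11111000111111 ; hops seen [H4,H2] ; pick H2
  + 248.252.224.0/21 (H3) depth=21
  Q 148.106.178.113: descend 100 ; hops seen [H4] ; pick H4
  Q 141.59.6.0: descend 100011010011101100000110 ; hops seen [H4,H3,H4] ; pick H4
  Q 78.144.254.161: descend 010011101001 ; hops seen [H4,H4] ; pick H4

== LOOKUPS ==
["H3","H2","H2","H2","H3","H2","H3","H3","H2","H2","H4","H4","H4"]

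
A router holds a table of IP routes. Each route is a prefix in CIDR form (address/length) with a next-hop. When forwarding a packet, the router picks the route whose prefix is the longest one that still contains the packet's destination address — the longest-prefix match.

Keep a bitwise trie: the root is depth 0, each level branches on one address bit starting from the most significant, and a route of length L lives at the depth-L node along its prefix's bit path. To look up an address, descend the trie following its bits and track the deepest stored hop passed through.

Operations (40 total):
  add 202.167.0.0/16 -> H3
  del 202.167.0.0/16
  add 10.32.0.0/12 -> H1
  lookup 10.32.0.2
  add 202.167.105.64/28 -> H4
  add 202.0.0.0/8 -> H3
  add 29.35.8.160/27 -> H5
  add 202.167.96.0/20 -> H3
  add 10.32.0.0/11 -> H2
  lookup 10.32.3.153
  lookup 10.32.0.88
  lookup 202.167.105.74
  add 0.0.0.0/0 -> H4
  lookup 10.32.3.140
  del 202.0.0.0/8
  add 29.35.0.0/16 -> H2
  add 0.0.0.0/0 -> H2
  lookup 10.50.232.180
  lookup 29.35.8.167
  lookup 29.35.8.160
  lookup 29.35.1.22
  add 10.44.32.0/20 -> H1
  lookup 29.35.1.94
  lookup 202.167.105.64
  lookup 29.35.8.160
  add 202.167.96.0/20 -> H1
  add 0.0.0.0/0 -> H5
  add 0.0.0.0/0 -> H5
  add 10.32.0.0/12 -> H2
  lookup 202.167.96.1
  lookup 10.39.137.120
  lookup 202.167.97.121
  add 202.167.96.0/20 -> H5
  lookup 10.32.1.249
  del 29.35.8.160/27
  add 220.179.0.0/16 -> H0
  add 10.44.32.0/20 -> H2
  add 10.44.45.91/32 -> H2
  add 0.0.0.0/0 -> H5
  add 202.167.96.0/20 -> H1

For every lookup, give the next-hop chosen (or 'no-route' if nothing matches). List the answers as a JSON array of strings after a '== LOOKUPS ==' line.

Process each operation:
  add 202.167.0.0/16 -> H3 at depth 16
  del 202.167.0.0/16 (clear depth 16)
  add 10.32.0.0/12 -> H1 at depth 12
  lookup 10.32.0.2: bits 000010100010 walk d0:-→d1:-→d2:-→d3:-→d4:-→d5:-→d6:-→d7:-→d8:-→d9:-→d10:-→d11:-→d12:H1 -> H1
  add 202.167.105.64/28 -> H4 at depth 28
  add 202.0.0.0/8 -> H3 at depth 8
  add 29.35.8.160/27 -> H5 at depth 27
  add 202.167.96.0/20 -> H3 at depth 20
  add 10.32.0.0/11 -> H2 at depth 11
  lookup 10.32.3.153: bits 000010100010 walk d0:-→d1:-→d2:-→d3:-→d4:-→d5:-→d6:-→d7:-→d8:-→d9:-→d10:-→d11:H2→d12:H1 -> H1
  lookup 10.32.0.88: bits 000010100010 walk d0:-→d1:-→d2:-→d3:-→d4:-→d5:-→d6:-→d7:-→d8:-→d9:-→d10:-→d11:H2→d12:H1 -> H1
  lookup 202.167.105.74: bits 1100101010100111011010010100 walk d0:-→d1:-→d2:-→d3:-→d4:-→d5:-→d6:-→d7:-→d8:H3→d9:-→d10:-→d11:-→d12:-→d13:-→d14:-→d15:-→d16:-→d17:-→d18:-→d19:-→d20:H3→d21:-→d22:-→d23:-→d24:-→d25:-→d26:-→d27:-→d28:H4 -> H4
  add 0.0.0.0/0 -> H4 at depth 0
  lookup 10.32.3.140: bits 000010100010 walk d0:H4→d1:-→d2:-→d3:-→d4:-→d5:-→d6:-→d7:-→d8:-→d9:-→d10:-→d11:H2→d12:H1 -> H1
  del 202.0.0.0/8 (clear depth 8)
  add 29.35.0.0/16 -> H2 at depth 16
  add 0.0.0.0/0 -> H2 at depth 0
  lookup 10.50.232.180: bits 00001010001 walk d0:H2→d1:-→d2:-→d3:-→d4:-→d5:-→d6:-→d7:-→d8:-→d9:-→d10:-→d11:H2 -> H2
  lookup 29.35.8.167: bits 000111010010001100001000101 walk d0:H2→d1:-→d2:-→d3:-→d4:-→d5:-→d6:-→d7:-→d8:-→d9:-→d10:-→d11:-→d12:-→d13:-→d14:-→d15:-→d16:H2→d17:-→d18:-→d19:-→d20:-→d21:-→d22:-→d23:-→d24:-→d25:-→d26:-→d27:H5 -> H5
  lookup 29.35.8.160: bits 000111010010001100001000101 walk d0:H2→d1:-→d2:-→d3:-→d4:-→d5:-→d6:-→d7:-→d8:-→d9:-→d10:-→d11:-→d12:-→d13:-→d14:-→d15:-→d16:H2→d17:-→d18:-→d19:-→d20:-→d21:-→d22:-→d23:-→d24:-→d25:-→d26:-→d27:H5 -> H5
  lookup 29.35.1.22: bits 00011101001000110000 walk d0:H2→d1:-→d2:-→d3:-→d4:-→d5:-→d6:-→d7:-→d8:-→d9:-→d10:-→d11:-→d12:-→d13:-→d14:-→d15:-→d16:H2→d17:-→d18:-→d19:-→d20:- -> H2
  add 10.44.32.0/20 -> H1 at depth 20
  lookup 29.35.1.94: bits 00011101001000110000 walk d0:H2→d1:-→d2:-→d3:-→d4:-→d5:-→d6:-→d7:-→d8:-→d9:-→d10:-→d11:-→d12:-→d13:-→d14:-→d15:-→d16:H2→d17:-→d18:-→d19:-→d20:- -> H2
  lookup 202.167.105.64: bits 1100101010100111011010010100 walk d0:H2→d1:-→d2:-→d3:-→d4:-→d5:-→d6:-→d7:-→d8:-→d9:-→d10:-→d11:-→d12:-→d13:-→d14:-→d15:-→d16:-→d17:-→d18:-→d19:-→d20:H3→d21:-→d22:-→d23:-→d24:-→d25:-→d26:-→d27:-→d28:H4 -> H4
  lookup 29.35.8.160: bits 000111010010001100001000101 walk d0:H2→d1:-→d2:-→d3:-→d4:-→d5:-→d6:-→d7:-→d8:-→d9:-→d10:-→d11:-→d12:-→d13:-→d14:-→d15:-→d16:H2→d17:-→d18:-→d19:-→d20:-→d21:-→d22:-→d23:-→d24:-→d25:-→d26:-→d27:H5 -> H5
  add 202.167.96.0/20 -> H1 at depth 20
  add 0.0.0.0/0 -> H5 at depth 0
  add 0.0.0.0/0 -> H5 at depth 0
  add 10.32.0.0/12 -> H2 at depth 12
  lookup 202.167.96.1: bits 11001010101001110110 walk d0:H5→d1:-→d2:-→d3:-→d4:-→d5:-→d6:-→d7:-→d8:-→d9:-→d10:-→d11:-→d12:-→d13:-→d14:-→d15:-→d16:-→d17:-→d18:-→d19:-→d20:H1 -> H1
  lookup 10.39.137.120: bits 000010100010 walk d0:H5→d1:-→d2:-→d3:-→d4:-→d5:-→d6:-→d7:-→d8:-→d9:-→d10:-→d11:H2→d12:H2 -> H2
  lookup 202.167.97.121: bits 11001010101001110110 walk d0:H5→d1:-→d2:-→d3:-→d4:-→d5:-→d6:-→d7:-→d8:-→d9:-→d10:-→d11:-→d12:-→d13:-→d14:-→d15:-→d16:-→d17:-→d18:-→d19:-→d20:H1 -> H1
  add 202.167.96.0/20 -> H5 at depth 20
  lookup 10.32.1.249: bits 000010100010 walk d0:H5→d1:-→d2:-→d3:-→d4:-→d5:-→d6:-→d7:-→d8:-→d9:-→d10:-→d11:H2→d12:H2 -> H2
  del 29.35.8.160/27 (clear depth 27)
  add 220.179.0.0/16 -> H0 at depth 16
  add 10.44.32.0/20 -> H2 at depth 20
  add 10.44.45.91/32 -> H2 at depth 32
  add 0.0.0.0/0 -> H5 at depth 0
  add 202.167.96.0/20 -> H1 at depth 20

== LOOKUPS ==
["H1","H1","H1","H4","H1","H2","H5","H5","H2","H2","H4","H5","H1","H2","H1","H2"]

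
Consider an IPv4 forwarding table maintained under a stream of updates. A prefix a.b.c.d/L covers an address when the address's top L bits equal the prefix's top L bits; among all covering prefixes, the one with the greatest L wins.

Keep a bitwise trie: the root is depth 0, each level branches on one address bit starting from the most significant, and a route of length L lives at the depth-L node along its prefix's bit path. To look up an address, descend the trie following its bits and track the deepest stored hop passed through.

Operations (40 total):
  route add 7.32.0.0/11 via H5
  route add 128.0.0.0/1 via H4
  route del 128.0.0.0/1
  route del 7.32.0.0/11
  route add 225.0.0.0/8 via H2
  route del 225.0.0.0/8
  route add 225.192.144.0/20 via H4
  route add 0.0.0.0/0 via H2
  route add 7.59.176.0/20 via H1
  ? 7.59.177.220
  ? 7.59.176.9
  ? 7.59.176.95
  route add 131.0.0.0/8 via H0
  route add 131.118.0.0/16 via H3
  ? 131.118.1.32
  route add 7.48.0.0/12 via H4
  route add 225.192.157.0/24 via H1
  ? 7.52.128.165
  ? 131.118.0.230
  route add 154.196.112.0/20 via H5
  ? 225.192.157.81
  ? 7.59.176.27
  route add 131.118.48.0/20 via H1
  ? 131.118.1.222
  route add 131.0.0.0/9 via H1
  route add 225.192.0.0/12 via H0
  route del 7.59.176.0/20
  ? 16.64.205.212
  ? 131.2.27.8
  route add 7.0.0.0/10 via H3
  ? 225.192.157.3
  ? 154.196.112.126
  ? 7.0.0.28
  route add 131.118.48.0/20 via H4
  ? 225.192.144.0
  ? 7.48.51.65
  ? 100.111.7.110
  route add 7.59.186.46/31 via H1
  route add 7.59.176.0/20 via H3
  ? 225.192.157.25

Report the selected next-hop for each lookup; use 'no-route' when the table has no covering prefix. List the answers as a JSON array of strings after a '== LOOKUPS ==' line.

Trace:
  add 7.32.0.0/11 -> H5 at depth 11
  add 128.0.0.0/1 -> H4 at depth 1
  del 128.0.0.0/1 (clear depth 1)
  del 7.32.0.0/11 (clear depth 11)
  add 225.0.0.0/8 -> H2 at depth 8
  del 225.0.0.0/8 (clear depth 8)
  add 225.192.144.0/20 -> H4 at depth 20
  add 0.0.0.0/0 -> H2 at depth 0
  add 7.59.176.0/20 -> H1 at depth 20
  ? 7.59.177.220  path d0:H2→d1:-→d2:-→d3:-→d4:-→d5:-→d6:-→d7:-→d8:-→d9:-→d10:-→d11:-→d12:-→d13:-→d14:-→d15:-→d16:-→d17:-→d18:-→d19:-→d20:H1  best=H1
  ? 7.59.176.9  path d0:H2→d1:-→d2:-→d3:-→d4:-→d5:-→d6:-→d7:-→d8:-→d9:-→d10:-→d11:-→d12:-→d13:-→d14:-→d15:-→d16:-→d17:-→d18:-→d19:-→d20:H1  best=H1
  ? 7.59.176.95  path d0:H2→d1:-→d2:-→d3:-→d4:-→d5:-→d6:-→d7:-→d8:-→d9:-→d10:-→d11:-→d12:-→d13:-→d14:-→d15:-→d16:-→d17:-→d18:-→d19:-→d20:H1  best=H1
  add 131.0.0.0/8 -> H0 at depth 8
  add 131.118.0.0/16 -> H3 at depth 16
  ? 131.118.1.32  path d0:H2→d1:-→d2:-→d3:-→d4:-→d5:-→d6:-→d7:-→d8:H0→d9:-→d10:-→d11:-→d12:-→d13:-→d14:-→d15:-→d16:H3  best=H3
  add 7.48.0.0/12 -> H4 at depth 12
  add 225.192.157.0/24 -> H1 at depth 24
  ? 7.52.128.165  path d0:H2→d1:-→d2:-→d3:-→d4:-→d5:-→d6:-→d7:-→d8:-→d9:-→d10:-→d11:-→d12:H4  best=H4
  ? 131.118.0.230  path d0:H2→d1:-→d2:-→d3:-→d4:-→d5:-→d6:-→d7:-→d8:H0→d9:-→d10:-→d11:-→d12:-→d13:-→d14:-→d15:-→d16:H3  best=H3
  add 154.196.112.0/20 -> H5 at depth 20
  ? 225.192.157.81  path d0:H2→d1:-→d2:-→d3:-→d4:-→d5:-→d6:-→d7:-→d8:-→d9:-→d10:-→d11:-→d12:-→d13:-→d14:-→d15:-→d16:-→d17:-→d18:-→d19:-→d20:H4→d21:-→d22:-→d23:-→d24:H1  best=H1
  ? 7.59.176.27  path d0:H2→d1:-→d2:-→d3:-→d4:-→d5:-→d6:-→d7:-→d8:-→d9:-→d10:-→d11:-→d12:H4→d13:-→d14:-→d15:-→d16:-→d17:-→d18:-→d19:-→d20:H1  best=H1
  add 131.118.48.0/20 -> H1 at depth 20
  ? 131.118.1.222  path d0:H2→d1:-→d2:-→d3:-→d4:-→d5:-→d6:-→d7:-→d8:H0→d9:-→d10:-→d11:-→d12:-→d13:-→d14:-→d15:-→d16:H3→d17:-→d18:-  best=H3
  add 131.0.0.0/9 -> H1 at depth 9
  add 225.192.0.0/12 -> H0 at depth 12
  del 7.59.176.0/20 (clear depth 20)
  ? 16.64.205.212  path d0:H2→d1:-→d2:-→d3:-  best=H2
  ? 131.2.27.8  path d0:H2→d1:-→d2:-→d3:-→d4:-→d5:-→d6:-→d7:-→d8:H0→d9:H1  best=H1
  add 7.0.0.0/10 -> H3 at depth 10
  ? 225.192.157.3  path d0:H2→d1:-→d2:-→d3:-→d4:-→d5:-→d6:-→d7:-→d8:-→d9:-→d10:-→d11:-→d12:H0→d13:-→d14:-→d15:-→d16:-→d17:-→d18:-→d19:-→d20:H4→d21:-→d22:-→d23:-→d24:H1  best=H1
  ? 154.196.112.126  path d0:H2→d1:-→d2:-→d3:-→d4:-→d5:-→d6:-→d7:-→d8:-→d9:-→d10:-→d11:-→d12:-→d13:-→d14:-→d15:-→d16:-→d17:-→d18:-→d19:-→d20:H5  best=H5
  ? 7.0.0.28  path d0:H2→d1:-→d2:-→d3:-→d4:-→d5:-→d6:-→d7:-→d8:-→d9:-→d10:H3  best=H3
  add 131.118.48.0/20 -> H4 at depth 20
  ? 225.192.144.0  path d0:H2→d1:-→d2:-→d3:-→d4:-→d5:-→d6:-→d7:-→d8:-→d9:-→d10:-→d11:-→d12:H0→d13:-→d14:-→d15:-→d16:-→d17:-→d18:-→d19:-→d20:H4  best=H4
  ? 7.48.51.65  path d0:H2→d1:-→d2:-→d3:-→d4:-→d5:-→d6:-→d7:-→d8:-→d9:-→d10:H3→d11:-→d12:H4  best=H4
  ? 100.111.7.110  path d0:H2→d1:-  best=H2
  add 7.59.186.46/31 -> H1 at depth 31
  add 7.59.176.0/20 -> H3 at depth 20
  ? 225.192.157.25  path d0:H2→d1:-→d2:-→d3:-→d4:-→d5:-→d6:-→d7:-→d8:-→d9:-→d10:-→d11:-→d12:H0→d13:-→d14:-→d15:-→d16:-→d17:-→d18:-→d19:-→d20:H4→d21:-→d22:-→d23:-→d24:H1  best=H1

== LOOKUPS ==
["H1","H1","H1","H3","H4","H3","H1","H1","H3","H2","H1","H1","H5","H3","H4","H4","H2","H1"]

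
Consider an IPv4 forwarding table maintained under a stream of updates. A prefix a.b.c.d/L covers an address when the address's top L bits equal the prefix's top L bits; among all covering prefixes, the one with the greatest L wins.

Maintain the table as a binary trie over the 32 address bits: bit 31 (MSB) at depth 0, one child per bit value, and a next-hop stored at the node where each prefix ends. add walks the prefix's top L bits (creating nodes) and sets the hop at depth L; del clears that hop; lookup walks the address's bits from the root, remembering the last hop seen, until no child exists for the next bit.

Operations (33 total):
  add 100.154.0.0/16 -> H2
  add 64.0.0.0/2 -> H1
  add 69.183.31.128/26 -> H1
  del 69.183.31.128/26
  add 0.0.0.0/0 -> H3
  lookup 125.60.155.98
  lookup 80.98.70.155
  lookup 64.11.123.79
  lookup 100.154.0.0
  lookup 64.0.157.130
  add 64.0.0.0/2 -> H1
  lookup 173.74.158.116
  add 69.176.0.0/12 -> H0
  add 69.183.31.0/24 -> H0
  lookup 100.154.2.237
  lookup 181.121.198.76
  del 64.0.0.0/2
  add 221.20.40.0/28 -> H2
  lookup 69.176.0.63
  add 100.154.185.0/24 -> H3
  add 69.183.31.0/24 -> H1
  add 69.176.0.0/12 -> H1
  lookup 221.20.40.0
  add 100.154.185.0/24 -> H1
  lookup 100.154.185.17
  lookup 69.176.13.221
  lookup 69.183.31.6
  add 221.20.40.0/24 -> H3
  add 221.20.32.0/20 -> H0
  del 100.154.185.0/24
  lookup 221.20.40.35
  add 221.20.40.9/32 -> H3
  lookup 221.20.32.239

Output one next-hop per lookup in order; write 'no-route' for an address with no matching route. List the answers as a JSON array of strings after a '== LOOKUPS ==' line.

Process each operation:
  + 100.154.0.0/16 (H2) depth=16
  + 64.0.0.0/2 (H1) depth=2
  + 69.183.31.128/26 (H1) depth=26
  del 69.183.31.128/26 (clear depth 26)
  + 0.0.0.0/0 (H3) depth=0
  Q 125.60.155.98: descend 011 ; hops seen [H3,H1] ; pick H1
  Q 80.98.70.155: descend 010 ; hops seen [H3,H1] ; pick H1
  Q 64.11.123.79: descend 01000 ; hops seen [H3,H1] ; pick H1
  Q 100.154.0.0: descend 0110010010011010 ; hops seen [H3,H1,H2] ; pick H2
  Q 64.0.157.130: descend 01000 ; hops seen [H3,H1] ; pick H1
  + 64.0.0.0/2 (H1) depth=2
  Q 173.74.158.116: descend ε ; hops seen [H3] ; pick H3
  + 69.176.0.0/12 (H0) depth=12
  + 69.183.31.0/24 (H0) depth=24
  Q 100.154.2.237: descend 0110010010011010 ; hops seen [H3,H1,H2] ; pick H2
  Q 181.121.198.76: descend ε ; hops seen [H3] ; pick H3
  del 64.0.0.0/2 (clear depth 2)
  + 221.20.40.0/28 (H2) depth=28
  Q 69.176.0.63: descend 0100010110110 ; hops seen [H3,H0] ; pick H0
  + 100.154.185.0/24 (H3) depth=24
  + 69.183.31.0/24 (H1) depth=24
  + 69.176.0.0/12 (H1) depth=12
  Q 221.20.40.0: descend 1101110100010100001010000000 ; hops seen [H3,H2] ; pick H2
  + 100.154.185.0/24 (H1) depth=24
  Q 100.154.185.17: descend 011001001001101010111001 ; hops seen [H3,H2,H1] ; pick H1
  Q 69.176.13.221: descend 0100010110110 ; hops seen [H3,H1] ; pick H1
  Q 69.183.31.6: descend 010001011011011100011111 ; hops seen [H3,H1,H1] ; pick H1
  + 221.20.40.0/24 (H3) depth=24
  + 221.20.32.0/20 (H0) depth=20
  del 100.154.185.0/24 (clear depth 24)
  Q 221.20.40.35: descend 11011101000101000010100000 ; hops seen [H3,H0,H3] ; pick H3
  + 221.20.40.9/32 (H3) depth=32
  Q 221.20.32.239: descend 11011101000101000010 ; hops seen [H3,H0] ; pick H0

== LOOKUPS ==
["H1","H1","H1","H2","H1","H3","H2","H3","H0","H2","H1","H1","H1","H3","H0"]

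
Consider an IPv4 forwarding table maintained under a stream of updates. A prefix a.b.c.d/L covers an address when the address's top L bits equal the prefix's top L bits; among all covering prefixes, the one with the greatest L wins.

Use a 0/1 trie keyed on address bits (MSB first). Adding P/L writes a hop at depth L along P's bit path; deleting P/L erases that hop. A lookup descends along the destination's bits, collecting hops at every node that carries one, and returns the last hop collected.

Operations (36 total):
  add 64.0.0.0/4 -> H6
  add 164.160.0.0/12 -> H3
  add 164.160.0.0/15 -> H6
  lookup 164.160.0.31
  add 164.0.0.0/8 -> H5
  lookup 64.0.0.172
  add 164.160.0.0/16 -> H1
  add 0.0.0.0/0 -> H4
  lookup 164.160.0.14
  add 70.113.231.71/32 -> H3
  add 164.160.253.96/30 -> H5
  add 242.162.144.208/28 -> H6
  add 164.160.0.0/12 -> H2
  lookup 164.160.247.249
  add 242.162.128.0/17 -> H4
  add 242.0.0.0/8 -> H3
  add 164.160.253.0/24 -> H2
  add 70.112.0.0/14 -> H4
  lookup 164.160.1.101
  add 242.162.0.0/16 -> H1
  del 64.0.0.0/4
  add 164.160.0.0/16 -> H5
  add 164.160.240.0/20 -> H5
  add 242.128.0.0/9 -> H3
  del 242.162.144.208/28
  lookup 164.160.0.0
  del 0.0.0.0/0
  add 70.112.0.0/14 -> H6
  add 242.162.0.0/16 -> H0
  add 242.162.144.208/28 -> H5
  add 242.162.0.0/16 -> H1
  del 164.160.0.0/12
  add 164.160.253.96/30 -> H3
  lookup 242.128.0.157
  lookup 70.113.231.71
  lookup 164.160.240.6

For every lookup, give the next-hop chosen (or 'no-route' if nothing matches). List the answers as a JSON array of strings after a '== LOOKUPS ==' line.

Process each operation:
  add 64.0.0.0/4 -> H6 at depth 4
  add 164.160.0.0/12 -> H3 at depth 12
  add 164.160.0.0/15 -> H6 at depth 15
  lookup 164.160.0.31: bits 101001001010000 walk d0:-→d1:-→d2:-→d3:-→d4:-→d5:-→d6:-→d7:-→d8:-→d9:-→d10:-→d11:-→d12:H3→d13:-→d14:-→d15:H6 -> H6
  add 164.0.0.0/8 -> H5 at depth 8
  lookup 64.0.0.172: bits 0100 walk d0:-→d1:-→d2:-→d3:-→d4:H6 -> H6
  add 164.160.0.0/16 -> H1 at depth 16
  add 0.0.0.0/0 -> H4 at depth 0
  lookup 164.160.0.14: bits 1010010010100000 walk d0:H4→d1:-→d2:-→d3:-→d4:-→d5:-→d6:-→d7:-→d8:H5→d9:-→d10:-→d11:-→d12:H3→d13:-→d14:-→d15:H6→d16:H1 -> H1
  add 70.113.231.71/32 -> H3 at depth 32
  add 164.160.253.96/30 -> H5 at depth 30
  add 242.162.144.208/28 -> H6 at depth 28
  add 164.160.0.0/12 -> H2 at depth 12
  lookup 164.160.247.249: bits 10100100101000001111 walk d0:H4→d1:-→d2:-→d3:-→d4:-→d5:-→d6:-→d7:-→d8:H5→d9:-→d10:-→d11:-→d12:H2→d13:-→d14:-→d15:H6→d16:H1→d17:-→d18:-→d19:-→d20:- -> H1
  add 242.162.128.0/17 -> H4 at depth 17
  add 242.0.0.0/8 -> H3 at depth 8
  add 164.160.253.0/24 -> H2 at depth 24
  add 70.112.0.0/14 -> H4 at depth 14
  lookup 164.160.1.101: bits 1010010010100000 walk d0:H4→d1:-→d2:-→d3:-→d4:-→d5:-→d6:-→d7:-→d8:H5→d9:-→d10:-→d11:-→d12:H2→d13:-→d14:-→d15:H6→d16:H1 -> H1
  add 242.162.0.0/16 -> H1 at depth 16
  - 64.0.0.0/4 clear@4
  add 164.160.0.0/16 -> H5 at depth 16
  add 164.160.240.0/20 -> H5 at depth 20
  add 242.128.0.0/9 -> H3 at depth 9
  - 242.162.144.208/28 clear@28
  lookup 164.160.0.0: bits 1010010010100000 walk d0:H4→d1:-→d2:-→d3:-→d4:-→d5:-→d6:-→d7:-→d8:H5→d9:-→d10:-→d11:-→d12:H2→d13:-→d14:-→d15:H6→d16:H5 -> H5
  - 0.0.0.0/0 clear@0
  add 70.112.0.0/14 -> H6 at depth 14
  add 242.162.0.0/16 -> H0 at depth 16
  add 242.162.144.208/28 -> H5 at depth 28
  add 242.162.0.0/16 -> H1 at depth 16
  - 164.160.0.0/12 clear@12
  add 164.160.253.96/30 -> H3 at depth 30
  lookup 242.128.0.157: bits 1111001010 walk d0:-→d1:-→d2:-→d3:-→d4:-→d5:-→d6:-→d7:-→d8:H3→d9:H3→d10:- -> H3
  lookup 70.113.231.71: bits 01000110011100011110011101000111 walk d0:-→d1:-→d2:-→d3:-→d4:-→d5:-→d6:-→d7:-→d8:-→d9:-→d10:-→d11:-→d12:-→d13:-→d14:H6→d15:-→d16:-→d17:-→d18:-→d19:-→d20:-→d21:-→d22:-→d23:-→d24:-→d25:-→d26:-→d27:-→d28:-→d29:-→d30:-→d31:-→d32:H3 -> H3
  lookup 164.160.240.6: bits 10100100101000001111 walk d0:-→d1:-→d2:-→d3:-→d4:-→d5:-→d6:-→d7:-→d8:H5→d9:-→d10:-→d11:-→d12:-→d13:-→d14:-→d15:H6→d16:H5→d17:-→d18:-→d19:-→d20:H5 -> H5

== LOOKUPS ==
["H6","H6","H1","H1","H1","H5","H3","H3","H5"]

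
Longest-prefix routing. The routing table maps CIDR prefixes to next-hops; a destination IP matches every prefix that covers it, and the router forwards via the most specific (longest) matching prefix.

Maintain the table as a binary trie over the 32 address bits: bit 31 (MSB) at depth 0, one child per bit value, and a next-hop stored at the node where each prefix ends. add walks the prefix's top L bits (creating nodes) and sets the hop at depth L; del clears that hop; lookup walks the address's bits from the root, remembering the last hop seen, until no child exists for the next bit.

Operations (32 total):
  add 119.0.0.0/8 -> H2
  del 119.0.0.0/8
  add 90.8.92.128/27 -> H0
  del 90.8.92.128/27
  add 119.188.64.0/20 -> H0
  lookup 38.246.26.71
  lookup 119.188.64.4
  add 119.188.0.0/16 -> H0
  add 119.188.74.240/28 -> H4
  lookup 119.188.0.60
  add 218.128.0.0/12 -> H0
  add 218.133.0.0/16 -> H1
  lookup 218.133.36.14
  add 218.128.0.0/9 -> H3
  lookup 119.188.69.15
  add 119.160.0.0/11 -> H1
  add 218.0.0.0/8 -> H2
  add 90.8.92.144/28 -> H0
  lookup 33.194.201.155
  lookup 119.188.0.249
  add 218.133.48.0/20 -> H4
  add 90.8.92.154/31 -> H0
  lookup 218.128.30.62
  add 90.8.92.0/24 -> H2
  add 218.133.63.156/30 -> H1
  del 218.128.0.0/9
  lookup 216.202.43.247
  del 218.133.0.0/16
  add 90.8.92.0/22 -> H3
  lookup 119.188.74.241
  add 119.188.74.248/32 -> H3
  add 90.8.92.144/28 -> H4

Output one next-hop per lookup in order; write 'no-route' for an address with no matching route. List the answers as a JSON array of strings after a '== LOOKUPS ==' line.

Trace:
  + 119.0.0.0/8 (H2) depth=8
  - 119.0.0.0/8 clear@8
  + 90.8.92.128/27 (H0) depth=27
  - 90.8.92.128/27 clear@27
  + 119.188.64.0/20 (H0) depth=20
  Q 38.246.26.71: descend 0 ; hops seen [∅] ; pick no-route
  Q 119.188.64.4: descend 01110111101111000100 ; hops seen [H0] ; pick H0
  + 119.188.0.0/16 (H0) depth=16
  + 119.188.74.240/28 (H4) depth=28
  Q 119.188.0.60: descend 01110111101111000 ; hops seen [H0] ; pick H0
  + 218.128.0.0/12 (H0) depth=12
  + 218.133.0.0/16 (H1) depth=16
  Q 218.133.36.14: descend 1101101010000101 ; hops seen [H0,H1] ; pick H1
  + 218.128.0.0/9 (H3) depth=9
  Q 119.188.69.15: descend 01110111101111000100 ; hops seen [H0,H0] ; pick H0
  + 119.160.0.0/11 (H1) depth=11
  + 218.0.0.0/8 (H2) depth=8
  + 90.8.92.144/28 (H0) depth=28
  Q 33.194.201.155: descend 0 ; hops seen [∅] ; pick no-route
  Q 119.188.0.249: descend 01110111101111000 ; hops seen [H1,H0] ; pick H0
  + 218.133.48.0/20 (H4) depth=20
  + 90.8.92.154/31 (H0) depth=31
  Q 218.128.30.62: descend 1101101010000 ; hops seen [H2,H3,H0] ; pick H0
  + 90.8.92.0/24 (H2) depth=24
  + 218.133.63.156/30 (H1) depth=30
  - 218.128.0.0/9 clear@9
  Q 216.202.43.247: descend 110110 ; hops seen [∅] ; pick no-route
  - 218.133.0.0/16 clear@16
  + 90.8.92.0/22 (H3) depth=22
  Q 119.188.74.241: descend 0111011110111100010010101111 ; hops seen [H1,H0,H0,H4] ; pick H4
  + 119.188.74.248/32 (H3) depth=32
  + 90.8.92.144/28 (H4) depth=28

== LOOKUPS ==
["no-route","H0","H0","H1","H0","no-route","H0","H0","no-route","H4"]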